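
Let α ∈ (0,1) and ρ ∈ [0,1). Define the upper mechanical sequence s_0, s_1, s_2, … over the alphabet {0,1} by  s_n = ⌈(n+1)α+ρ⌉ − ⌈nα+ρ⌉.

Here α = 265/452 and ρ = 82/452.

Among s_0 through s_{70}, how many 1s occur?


#1s = Σ_{n=0}^{70} s_n = Σ_{n=0}^{70} (⌈(n+1)α+ρ⌉ − ⌈nα+ρ⌉)
the sum telescopes: every ⌈nα+ρ⌉ with 0 < n < 71 appears once with + and once with −, leaving ⌈71α+ρ⌉ − ⌈0·α+ρ⌉
71α + ρ = (71·265 + 82) / 452 = 18897/452
ρ = 82/452
⌈18897/452⌉ = 42,  ⌈82/452⌉ = 1
#1s = 42 − 1 = 41

41


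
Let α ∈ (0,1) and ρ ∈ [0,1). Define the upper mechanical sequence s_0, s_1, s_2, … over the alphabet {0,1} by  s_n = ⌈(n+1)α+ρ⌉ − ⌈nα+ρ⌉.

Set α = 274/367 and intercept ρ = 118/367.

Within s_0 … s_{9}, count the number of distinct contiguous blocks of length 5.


t_n = ⌈(n·274+118)/367⌉ for n = 0 … 10:
  n=0…9: ⌈118/367⌉=1 ⌈392/367⌉=2 ⌈666/367⌉=2 ⌈940/367⌉=3 ⌈1214/367⌉=4 ⌈1488/367⌉=5 ⌈1762/367⌉=5 ⌈2036/367⌉=6 ⌈2310/367⌉=7 ⌈2584/367⌉=8
  n=10: ⌈2858/367⌉=8
s_n = t_(n+1) − t_n for n = 0 … 9 gives
prefix = 1011101110
slide a length-5 window over [0..4] … [5..9] (6 windows); first occurrence of each distinct factor:
  [  0..  4] 10111
  [  1..  5] 01110
  [  2..  6] 11101
  [  3..  7] 11011
  (the other 2 windows repeat one of these)
distinct factors: {01110, 10111, 11011, 11101}
count = 4  (Sturmian bound for length 5 is 6)

4


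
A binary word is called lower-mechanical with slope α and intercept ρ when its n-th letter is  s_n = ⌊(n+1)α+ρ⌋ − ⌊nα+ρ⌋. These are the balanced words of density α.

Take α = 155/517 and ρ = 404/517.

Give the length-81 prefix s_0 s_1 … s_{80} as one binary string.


100010010010001001001000100100100010010010001001001000100100100010010010001001001

n=0: ⌊(1·155+404)/517⌋ − ⌊(0·155+404)/517⌋ = ⌊559/517⌋ − ⌊404/517⌋ = 1 − 0 = 1
n=1: ⌊(2·155+404)/517⌋ − ⌊(1·155+404)/517⌋ = ⌊714/517⌋ − ⌊559/517⌋ = 1 − 1 = 0
n=2: ⌊(3·155+404)/517⌋ − ⌊(2·155+404)/517⌋ = ⌊869/517⌋ − ⌊714/517⌋ = 1 − 1 = 0
n=3: ⌊(4·155+404)/517⌋ − ⌊(3·155+404)/517⌋ = ⌊1024/517⌋ − ⌊869/517⌋ = 1 − 1 = 0
n=4: ⌊(5·155+404)/517⌋ − ⌊(4·155+404)/517⌋ = ⌊1179/517⌋ − ⌊1024/517⌋ = 2 − 1 = 1
n=5: ⌊(6·155+404)/517⌋ − ⌊(5·155+404)/517⌋ = ⌊1334/517⌋ − ⌊1179/517⌋ = 2 − 2 = 0
n=6: ⌊(7·155+404)/517⌋ − ⌊(6·155+404)/517⌋ = ⌊1489/517⌋ − ⌊1334/517⌋ = 2 − 2 = 0
n=7: ⌊(8·155+404)/517⌋ − ⌊(7·155+404)/517⌋ = ⌊1644/517⌋ − ⌊1489/517⌋ = 3 − 2 = 1
n=8: ⌊(9·155+404)/517⌋ − ⌊(8·155+404)/517⌋ = ⌊1799/517⌋ − ⌊1644/517⌋ = 3 − 3 = 0
n=9: ⌊(10·155+404)/517⌋ − ⌊(9·155+404)/517⌋ = ⌊1954/517⌋ − ⌊1799/517⌋ = 3 − 3 = 0
n=10: ⌊(11·155+404)/517⌋ − ⌊(10·155+404)/517⌋ = ⌊2109/517⌋ − ⌊1954/517⌋ = 4 − 3 = 1
n=11: ⌊(12·155+404)/517⌋ − ⌊(11·155+404)/517⌋ = ⌊2264/517⌋ − ⌊2109/517⌋ = 4 − 4 = 0
n=12: ⌊(13·155+404)/517⌋ − ⌊(12·155+404)/517⌋ = ⌊2419/517⌋ − ⌊2264/517⌋ = 4 − 4 = 0
n=13: ⌊(14·155+404)/517⌋ − ⌊(13·155+404)/517⌋ = ⌊2574/517⌋ − ⌊2419/517⌋ = 4 − 4 = 0
n=14: ⌊(15·155+404)/517⌋ − ⌊(14·155+404)/517⌋ = ⌊2729/517⌋ − ⌊2574/517⌋ = 5 − 4 = 1
n=15: ⌊(16·155+404)/517⌋ − ⌊(15·155+404)/517⌋ = ⌊2884/517⌋ − ⌊2729/517⌋ = 5 − 5 = 0
n=16: ⌊(17·155+404)/517⌋ − ⌊(16·155+404)/517⌋ = ⌊3039/517⌋ − ⌊2884/517⌋ = 5 − 5 = 0
n=17: ⌊(18·155+404)/517⌋ − ⌊(17·155+404)/517⌋ = ⌊3194/517⌋ − ⌊3039/517⌋ = 6 − 5 = 1
n=18: ⌊(19·155+404)/517⌋ − ⌊(18·155+404)/517⌋ = ⌊3349/517⌋ − ⌊3194/517⌋ = 6 − 6 = 0
n=19: ⌊(20·155+404)/517⌋ − ⌊(19·155+404)/517⌋ = ⌊3504/517⌋ − ⌊3349/517⌋ = 6 − 6 = 0
n=20: ⌊(21·155+404)/517⌋ − ⌊(20·155+404)/517⌋ = ⌊3659/517⌋ − ⌊3504/517⌋ = 7 − 6 = 1
n=21: ⌊(22·155+404)/517⌋ − ⌊(21·155+404)/517⌋ = ⌊3814/517⌋ − ⌊3659/517⌋ = 7 − 7 = 0
n=22: ⌊(23·155+404)/517⌋ − ⌊(22·155+404)/517⌋ = ⌊3969/517⌋ − ⌊3814/517⌋ = 7 − 7 = 0
n=23: ⌊(24·155+404)/517⌋ − ⌊(23·155+404)/517⌋ = ⌊4124/517⌋ − ⌊3969/517⌋ = 7 − 7 = 0
n=24: ⌊(25·155+404)/517⌋ − ⌊(24·155+404)/517⌋ = ⌊4279/517⌋ − ⌊4124/517⌋ = 8 − 7 = 1
n=25: ⌊(26·155+404)/517⌋ − ⌊(25·155+404)/517⌋ = ⌊4434/517⌋ − ⌊4279/517⌋ = 8 − 8 = 0
n=26: ⌊(27·155+404)/517⌋ − ⌊(26·155+404)/517⌋ = ⌊4589/517⌋ − ⌊4434/517⌋ = 8 − 8 = 0
n=27: ⌊(28·155+404)/517⌋ − ⌊(27·155+404)/517⌋ = ⌊4744/517⌋ − ⌊4589/517⌋ = 9 − 8 = 1
n=28: ⌊(29·155+404)/517⌋ − ⌊(28·155+404)/517⌋ = ⌊4899/517⌋ − ⌊4744/517⌋ = 9 − 9 = 0
n=29: ⌊(30·155+404)/517⌋ − ⌊(29·155+404)/517⌋ = ⌊5054/517⌋ − ⌊4899/517⌋ = 9 − 9 = 0
n=30: ⌊(31·155+404)/517⌋ − ⌊(30·155+404)/517⌋ = ⌊5209/517⌋ − ⌊5054/517⌋ = 10 − 9 = 1
n=31: ⌊(32·155+404)/517⌋ − ⌊(31·155+404)/517⌋ = ⌊5364/517⌋ − ⌊5209/517⌋ = 10 − 10 = 0
n=32: ⌊(33·155+404)/517⌋ − ⌊(32·155+404)/517⌋ = ⌊5519/517⌋ − ⌊5364/517⌋ = 10 − 10 = 0
n=33: ⌊(34·155+404)/517⌋ − ⌊(33·155+404)/517⌋ = ⌊5674/517⌋ − ⌊5519/517⌋ = 10 − 10 = 0
n=34: ⌊(35·155+404)/517⌋ − ⌊(34·155+404)/517⌋ = ⌊5829/517⌋ − ⌊5674/517⌋ = 11 − 10 = 1
n=35: ⌊(36·155+404)/517⌋ − ⌊(35·155+404)/517⌋ = ⌊5984/517⌋ − ⌊5829/517⌋ = 11 − 11 = 0
n=36: ⌊(37·155+404)/517⌋ − ⌊(36·155+404)/517⌋ = ⌊6139/517⌋ − ⌊5984/517⌋ = 11 − 11 = 0
n=37: ⌊(38·155+404)/517⌋ − ⌊(37·155+404)/517⌋ = ⌊6294/517⌋ − ⌊6139/517⌋ = 12 − 11 = 1
n=38: ⌊(39·155+404)/517⌋ − ⌊(38·155+404)/517⌋ = ⌊6449/517⌋ − ⌊6294/517⌋ = 12 − 12 = 0
n=39: ⌊(40·155+404)/517⌋ − ⌊(39·155+404)/517⌋ = ⌊6604/517⌋ − ⌊6449/517⌋ = 12 − 12 = 0
n=40: ⌊(41·155+404)/517⌋ − ⌊(40·155+404)/517⌋ = ⌊6759/517⌋ − ⌊6604/517⌋ = 13 − 12 = 1
n=41: ⌊(42·155+404)/517⌋ − ⌊(41·155+404)/517⌋ = ⌊6914/517⌋ − ⌊6759/517⌋ = 13 − 13 = 0
n=42: ⌊(43·155+404)/517⌋ − ⌊(42·155+404)/517⌋ = ⌊7069/517⌋ − ⌊6914/517⌋ = 13 − 13 = 0
n=43: ⌊(44·155+404)/517⌋ − ⌊(43·155+404)/517⌋ = ⌊7224/517⌋ − ⌊7069/517⌋ = 13 − 13 = 0
n=44: ⌊(45·155+404)/517⌋ − ⌊(44·155+404)/517⌋ = ⌊7379/517⌋ − ⌊7224/517⌋ = 14 − 13 = 1
n=45: ⌊(46·155+404)/517⌋ − ⌊(45·155+404)/517⌋ = ⌊7534/517⌋ − ⌊7379/517⌋ = 14 − 14 = 0
n=46: ⌊(47·155+404)/517⌋ − ⌊(46·155+404)/517⌋ = ⌊7689/517⌋ − ⌊7534/517⌋ = 14 − 14 = 0
n=47: ⌊(48·155+404)/517⌋ − ⌊(47·155+404)/517⌋ = ⌊7844/517⌋ − ⌊7689/517⌋ = 15 − 14 = 1
n=48: ⌊(49·155+404)/517⌋ − ⌊(48·155+404)/517⌋ = ⌊7999/517⌋ − ⌊7844/517⌋ = 15 − 15 = 0
n=49: ⌊(50·155+404)/517⌋ − ⌊(49·155+404)/517⌋ = ⌊8154/517⌋ − ⌊7999/517⌋ = 15 − 15 = 0
n=50: ⌊(51·155+404)/517⌋ − ⌊(50·155+404)/517⌋ = ⌊8309/517⌋ − ⌊8154/517⌋ = 16 − 15 = 1
n=51: ⌊(52·155+404)/517⌋ − ⌊(51·155+404)/517⌋ = ⌊8464/517⌋ − ⌊8309/517⌋ = 16 − 16 = 0
n=52: ⌊(53·155+404)/517⌋ − ⌊(52·155+404)/517⌋ = ⌊8619/517⌋ − ⌊8464/517⌋ = 16 − 16 = 0
n=53: ⌊(54·155+404)/517⌋ − ⌊(53·155+404)/517⌋ = ⌊8774/517⌋ − ⌊8619/517⌋ = 16 − 16 = 0
n=54: ⌊(55·155+404)/517⌋ − ⌊(54·155+404)/517⌋ = ⌊8929/517⌋ − ⌊8774/517⌋ = 17 − 16 = 1
n=55: ⌊(56·155+404)/517⌋ − ⌊(55·155+404)/517⌋ = ⌊9084/517⌋ − ⌊8929/517⌋ = 17 − 17 = 0
n=56: ⌊(57·155+404)/517⌋ − ⌊(56·155+404)/517⌋ = ⌊9239/517⌋ − ⌊9084/517⌋ = 17 − 17 = 0
n=57: ⌊(58·155+404)/517⌋ − ⌊(57·155+404)/517⌋ = ⌊9394/517⌋ − ⌊9239/517⌋ = 18 − 17 = 1
n=58: ⌊(59·155+404)/517⌋ − ⌊(58·155+404)/517⌋ = ⌊9549/517⌋ − ⌊9394/517⌋ = 18 − 18 = 0
n=59: ⌊(60·155+404)/517⌋ − ⌊(59·155+404)/517⌋ = ⌊9704/517⌋ − ⌊9549/517⌋ = 18 − 18 = 0
n=60: ⌊(61·155+404)/517⌋ − ⌊(60·155+404)/517⌋ = ⌊9859/517⌋ − ⌊9704/517⌋ = 19 − 18 = 1
n=61: ⌊(62·155+404)/517⌋ − ⌊(61·155+404)/517⌋ = ⌊10014/517⌋ − ⌊9859/517⌋ = 19 − 19 = 0
n=62: ⌊(63·155+404)/517⌋ − ⌊(62·155+404)/517⌋ = ⌊10169/517⌋ − ⌊10014/517⌋ = 19 − 19 = 0
n=63: ⌊(64·155+404)/517⌋ − ⌊(63·155+404)/517⌋ = ⌊10324/517⌋ − ⌊10169/517⌋ = 19 − 19 = 0
n=64: ⌊(65·155+404)/517⌋ − ⌊(64·155+404)/517⌋ = ⌊10479/517⌋ − ⌊10324/517⌋ = 20 − 19 = 1
n=65: ⌊(66·155+404)/517⌋ − ⌊(65·155+404)/517⌋ = ⌊10634/517⌋ − ⌊10479/517⌋ = 20 − 20 = 0
n=66: ⌊(67·155+404)/517⌋ − ⌊(66·155+404)/517⌋ = ⌊10789/517⌋ − ⌊10634/517⌋ = 20 − 20 = 0
n=67: ⌊(68·155+404)/517⌋ − ⌊(67·155+404)/517⌋ = ⌊10944/517⌋ − ⌊10789/517⌋ = 21 − 20 = 1
n=68: ⌊(69·155+404)/517⌋ − ⌊(68·155+404)/517⌋ = ⌊11099/517⌋ − ⌊10944/517⌋ = 21 − 21 = 0
n=69: ⌊(70·155+404)/517⌋ − ⌊(69·155+404)/517⌋ = ⌊11254/517⌋ − ⌊11099/517⌋ = 21 − 21 = 0
n=70: ⌊(71·155+404)/517⌋ − ⌊(70·155+404)/517⌋ = ⌊11409/517⌋ − ⌊11254/517⌋ = 22 − 21 = 1
n=71: ⌊(72·155+404)/517⌋ − ⌊(71·155+404)/517⌋ = ⌊11564/517⌋ − ⌊11409/517⌋ = 22 − 22 = 0
n=72: ⌊(73·155+404)/517⌋ − ⌊(72·155+404)/517⌋ = ⌊11719/517⌋ − ⌊11564/517⌋ = 22 − 22 = 0
n=73: ⌊(74·155+404)/517⌋ − ⌊(73·155+404)/517⌋ = ⌊11874/517⌋ − ⌊11719/517⌋ = 22 − 22 = 0
n=74: ⌊(75·155+404)/517⌋ − ⌊(74·155+404)/517⌋ = ⌊12029/517⌋ − ⌊11874/517⌋ = 23 − 22 = 1
n=75: ⌊(76·155+404)/517⌋ − ⌊(75·155+404)/517⌋ = ⌊12184/517⌋ − ⌊12029/517⌋ = 23 − 23 = 0
n=76: ⌊(77·155+404)/517⌋ − ⌊(76·155+404)/517⌋ = ⌊12339/517⌋ − ⌊12184/517⌋ = 23 − 23 = 0
n=77: ⌊(78·155+404)/517⌋ − ⌊(77·155+404)/517⌋ = ⌊12494/517⌋ − ⌊12339/517⌋ = 24 − 23 = 1
n=78: ⌊(79·155+404)/517⌋ − ⌊(78·155+404)/517⌋ = ⌊12649/517⌋ − ⌊12494/517⌋ = 24 − 24 = 0
n=79: ⌊(80·155+404)/517⌋ − ⌊(79·155+404)/517⌋ = ⌊12804/517⌋ − ⌊12649/517⌋ = 24 − 24 = 0
n=80: ⌊(81·155+404)/517⌋ − ⌊(80·155+404)/517⌋ = ⌊12959/517⌋ − ⌊12804/517⌋ = 25 − 24 = 1


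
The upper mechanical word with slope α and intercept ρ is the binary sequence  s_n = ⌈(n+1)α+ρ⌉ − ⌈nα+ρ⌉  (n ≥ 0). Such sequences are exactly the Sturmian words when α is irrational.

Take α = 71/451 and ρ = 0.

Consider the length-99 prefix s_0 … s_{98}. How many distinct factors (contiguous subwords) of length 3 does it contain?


t_n = ⌈(n·71)/451⌉ for n = 0 … 99:
  n=0…9: ⌈0/451⌉=0 ⌈71/451⌉=1 ⌈142/451⌉=1 ⌈213/451⌉=1 ⌈284/451⌉=1 ⌈355/451⌉=1 ⌈426/451⌉=1 ⌈497/451⌉=2 ⌈568/451⌉=2 ⌈639/451⌉=2
  n=10…19: ⌈710/451⌉=2 ⌈781/451⌉=2 ⌈852/451⌉=2 ⌈923/451⌉=3 ⌈994/451⌉=3 ⌈1065/451⌉=3 ⌈1136/451⌉=3 ⌈1207/451⌉=3 ⌈1278/451⌉=3 ⌈1349/451⌉=3
  n=20…29: ⌈1420/451⌉=4 ⌈1491/451⌉=4 ⌈1562/451⌉=4 ⌈1633/451⌉=4 ⌈1704/451⌉=4 ⌈1775/451⌉=4 ⌈1846/451⌉=5 ⌈1917/451⌉=5 ⌈1988/451⌉=5 ⌈2059/451⌉=5
  n=30…39: ⌈2130/451⌉=5 ⌈2201/451⌉=5 ⌈2272/451⌉=6 ⌈2343/451⌉=6 ⌈2414/451⌉=6 ⌈2485/451⌉=6 ⌈2556/451⌉=6 ⌈2627/451⌉=6 ⌈2698/451⌉=6 ⌈2769/451⌉=7
  n=40…49: ⌈2840/451⌉=7 ⌈2911/451⌉=7 ⌈2982/451⌉=7 ⌈3053/451⌉=7 ⌈3124/451⌉=7 ⌈3195/451⌉=8 ⌈3266/451⌉=8 ⌈3337/451⌉=8 ⌈3408/451⌉=8 ⌈3479/451⌉=8
  n=50…59: ⌈3550/451⌉=8 ⌈3621/451⌉=9 ⌈3692/451⌉=9 ⌈3763/451⌉=9 ⌈3834/451⌉=9 ⌈3905/451⌉=9 ⌈3976/451⌉=9 ⌈4047/451⌉=9 ⌈4118/451⌉=10 ⌈4189/451⌉=10
  n=60…69: ⌈4260/451⌉=10 ⌈4331/451⌉=10 ⌈4402/451⌉=10 ⌈4473/451⌉=10 ⌈4544/451⌉=11 ⌈4615/451⌉=11 ⌈4686/451⌉=11 ⌈4757/451⌉=11 ⌈4828/451⌉=11 ⌈4899/451⌉=11
  n=70…79: ⌈4970/451⌉=12 ⌈5041/451⌉=12 ⌈5112/451⌉=12 ⌈5183/451⌉=12 ⌈5254/451⌉=12 ⌈5325/451⌉=12 ⌈5396/451⌉=12 ⌈5467/451⌉=13 ⌈5538/451⌉=13 ⌈5609/451⌉=13
  n=80…89: ⌈5680/451⌉=13 ⌈5751/451⌉=13 ⌈5822/451⌉=13 ⌈5893/451⌉=14 ⌈5964/451⌉=14 ⌈6035/451⌉=14 ⌈6106/451⌉=14 ⌈6177/451⌉=14 ⌈6248/451⌉=14 ⌈6319/451⌉=15
  n=90…99: ⌈6390/451⌉=15 ⌈6461/451⌉=15 ⌈6532/451⌉=15 ⌈6603/451⌉=15 ⌈6674/451⌉=15 ⌈6745/451⌉=15 ⌈6816/451⌉=16 ⌈6887/451⌉=16 ⌈6958/451⌉=16 ⌈7029/451⌉=16
s_n = t_(n+1) − t_n for n = 0 … 98 gives
prefix = 100000100000100000010000010000010000001000001000001000000100000100000100000010000010000010000001000
slide a length-3 window over [0..2] … [96..98] (97 windows); first occurrence of each distinct factor:
  [  0..  2] 100
  [  1..  3] 000
  [  4..  6] 001
  [  5..  7] 010
  (the other 93 windows repeat one of these)
distinct factors: {000, 001, 010, 100}
count = 4  (Sturmian bound for length 3 is 4)

4


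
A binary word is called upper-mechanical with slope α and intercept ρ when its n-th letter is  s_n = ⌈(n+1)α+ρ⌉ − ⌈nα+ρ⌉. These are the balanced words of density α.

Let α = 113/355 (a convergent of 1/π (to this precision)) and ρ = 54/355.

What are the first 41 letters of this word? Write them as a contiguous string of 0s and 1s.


n=0: ⌈(1·113+54)/355⌉ − ⌈(0·113+54)/355⌉ = ⌈167/355⌉ − ⌈54/355⌉ = 1 − 1 = 0
n=1: ⌈(2·113+54)/355⌉ − ⌈(1·113+54)/355⌉ = ⌈280/355⌉ − ⌈167/355⌉ = 1 − 1 = 0
n=2: ⌈(3·113+54)/355⌉ − ⌈(2·113+54)/355⌉ = ⌈393/355⌉ − ⌈280/355⌉ = 2 − 1 = 1
n=3: ⌈(4·113+54)/355⌉ − ⌈(3·113+54)/355⌉ = ⌈506/355⌉ − ⌈393/355⌉ = 2 − 2 = 0
n=4: ⌈(5·113+54)/355⌉ − ⌈(4·113+54)/355⌉ = ⌈619/355⌉ − ⌈506/355⌉ = 2 − 2 = 0
n=5: ⌈(6·113+54)/355⌉ − ⌈(5·113+54)/355⌉ = ⌈732/355⌉ − ⌈619/355⌉ = 3 − 2 = 1
n=6: ⌈(7·113+54)/355⌉ − ⌈(6·113+54)/355⌉ = ⌈845/355⌉ − ⌈732/355⌉ = 3 − 3 = 0
n=7: ⌈(8·113+54)/355⌉ − ⌈(7·113+54)/355⌉ = ⌈958/355⌉ − ⌈845/355⌉ = 3 − 3 = 0
n=8: ⌈(9·113+54)/355⌉ − ⌈(8·113+54)/355⌉ = ⌈1071/355⌉ − ⌈958/355⌉ = 4 − 3 = 1
n=9: ⌈(10·113+54)/355⌉ − ⌈(9·113+54)/355⌉ = ⌈1184/355⌉ − ⌈1071/355⌉ = 4 − 4 = 0
n=10: ⌈(11·113+54)/355⌉ − ⌈(10·113+54)/355⌉ = ⌈1297/355⌉ − ⌈1184/355⌉ = 4 − 4 = 0
n=11: ⌈(12·113+54)/355⌉ − ⌈(11·113+54)/355⌉ = ⌈1410/355⌉ − ⌈1297/355⌉ = 4 − 4 = 0
n=12: ⌈(13·113+54)/355⌉ − ⌈(12·113+54)/355⌉ = ⌈1523/355⌉ − ⌈1410/355⌉ = 5 − 4 = 1
n=13: ⌈(14·113+54)/355⌉ − ⌈(13·113+54)/355⌉ = ⌈1636/355⌉ − ⌈1523/355⌉ = 5 − 5 = 0
n=14: ⌈(15·113+54)/355⌉ − ⌈(14·113+54)/355⌉ = ⌈1749/355⌉ − ⌈1636/355⌉ = 5 − 5 = 0
n=15: ⌈(16·113+54)/355⌉ − ⌈(15·113+54)/355⌉ = ⌈1862/355⌉ − ⌈1749/355⌉ = 6 − 5 = 1
n=16: ⌈(17·113+54)/355⌉ − ⌈(16·113+54)/355⌉ = ⌈1975/355⌉ − ⌈1862/355⌉ = 6 − 6 = 0
n=17: ⌈(18·113+54)/355⌉ − ⌈(17·113+54)/355⌉ = ⌈2088/355⌉ − ⌈1975/355⌉ = 6 − 6 = 0
n=18: ⌈(19·113+54)/355⌉ − ⌈(18·113+54)/355⌉ = ⌈2201/355⌉ − ⌈2088/355⌉ = 7 − 6 = 1
n=19: ⌈(20·113+54)/355⌉ − ⌈(19·113+54)/355⌉ = ⌈2314/355⌉ − ⌈2201/355⌉ = 7 − 7 = 0
n=20: ⌈(21·113+54)/355⌉ − ⌈(20·113+54)/355⌉ = ⌈2427/355⌉ − ⌈2314/355⌉ = 7 − 7 = 0
n=21: ⌈(22·113+54)/355⌉ − ⌈(21·113+54)/355⌉ = ⌈2540/355⌉ − ⌈2427/355⌉ = 8 − 7 = 1
n=22: ⌈(23·113+54)/355⌉ − ⌈(22·113+54)/355⌉ = ⌈2653/355⌉ − ⌈2540/355⌉ = 8 − 8 = 0
n=23: ⌈(24·113+54)/355⌉ − ⌈(23·113+54)/355⌉ = ⌈2766/355⌉ − ⌈2653/355⌉ = 8 − 8 = 0
n=24: ⌈(25·113+54)/355⌉ − ⌈(24·113+54)/355⌉ = ⌈2879/355⌉ − ⌈2766/355⌉ = 9 − 8 = 1
n=25: ⌈(26·113+54)/355⌉ − ⌈(25·113+54)/355⌉ = ⌈2992/355⌉ − ⌈2879/355⌉ = 9 − 9 = 0
n=26: ⌈(27·113+54)/355⌉ − ⌈(26·113+54)/355⌉ = ⌈3105/355⌉ − ⌈2992/355⌉ = 9 − 9 = 0
n=27: ⌈(28·113+54)/355⌉ − ⌈(27·113+54)/355⌉ = ⌈3218/355⌉ − ⌈3105/355⌉ = 10 − 9 = 1
n=28: ⌈(29·113+54)/355⌉ − ⌈(28·113+54)/355⌉ = ⌈3331/355⌉ − ⌈3218/355⌉ = 10 − 10 = 0
n=29: ⌈(30·113+54)/355⌉ − ⌈(29·113+54)/355⌉ = ⌈3444/355⌉ − ⌈3331/355⌉ = 10 − 10 = 0
n=30: ⌈(31·113+54)/355⌉ − ⌈(30·113+54)/355⌉ = ⌈3557/355⌉ − ⌈3444/355⌉ = 11 − 10 = 1
n=31: ⌈(32·113+54)/355⌉ − ⌈(31·113+54)/355⌉ = ⌈3670/355⌉ − ⌈3557/355⌉ = 11 − 11 = 0
n=32: ⌈(33·113+54)/355⌉ − ⌈(32·113+54)/355⌉ = ⌈3783/355⌉ − ⌈3670/355⌉ = 11 − 11 = 0
n=33: ⌈(34·113+54)/355⌉ − ⌈(33·113+54)/355⌉ = ⌈3896/355⌉ − ⌈3783/355⌉ = 11 − 11 = 0
n=34: ⌈(35·113+54)/355⌉ − ⌈(34·113+54)/355⌉ = ⌈4009/355⌉ − ⌈3896/355⌉ = 12 − 11 = 1
n=35: ⌈(36·113+54)/355⌉ − ⌈(35·113+54)/355⌉ = ⌈4122/355⌉ − ⌈4009/355⌉ = 12 − 12 = 0
n=36: ⌈(37·113+54)/355⌉ − ⌈(36·113+54)/355⌉ = ⌈4235/355⌉ − ⌈4122/355⌉ = 12 − 12 = 0
n=37: ⌈(38·113+54)/355⌉ − ⌈(37·113+54)/355⌉ = ⌈4348/355⌉ − ⌈4235/355⌉ = 13 − 12 = 1
n=38: ⌈(39·113+54)/355⌉ − ⌈(38·113+54)/355⌉ = ⌈4461/355⌉ − ⌈4348/355⌉ = 13 − 13 = 0
n=39: ⌈(40·113+54)/355⌉ − ⌈(39·113+54)/355⌉ = ⌈4574/355⌉ − ⌈4461/355⌉ = 13 − 13 = 0
n=40: ⌈(41·113+54)/355⌉ − ⌈(40·113+54)/355⌉ = ⌈4687/355⌉ − ⌈4574/355⌉ = 14 − 13 = 1

00100100100010010010010010010010001001001


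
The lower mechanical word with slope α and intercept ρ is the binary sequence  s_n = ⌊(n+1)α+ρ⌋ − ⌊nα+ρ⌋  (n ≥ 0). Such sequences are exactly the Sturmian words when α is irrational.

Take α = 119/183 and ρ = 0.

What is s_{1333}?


(n+1)α + ρ = (1334·119) / 183 = 158746/183
nα + ρ     = (1333·119) / 183 = 158627/183
⌊158746/183⌋ = 867,  ⌊158627/183⌋ = 866
s_{1333} = 867 − 866 = 1

1


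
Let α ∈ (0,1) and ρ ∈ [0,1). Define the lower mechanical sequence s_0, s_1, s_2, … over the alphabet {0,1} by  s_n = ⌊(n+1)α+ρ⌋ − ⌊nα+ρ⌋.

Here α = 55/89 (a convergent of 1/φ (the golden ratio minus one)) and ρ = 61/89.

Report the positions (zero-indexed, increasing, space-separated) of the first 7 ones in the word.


n=0: ⌊116/89⌋−⌊61/89⌋ = 1−0 = 1  ← one
n=1: ⌊171/89⌋−⌊116/89⌋ = 1−1 = 0
n=2: ⌊226/89⌋−⌊171/89⌋ = 2−1 = 1  ← one
n=3: ⌊281/89⌋−⌊226/89⌋ = 3−2 = 1  ← one
n=4: ⌊336/89⌋−⌊281/89⌋ = 3−3 = 0
n=5: ⌊391/89⌋−⌊336/89⌋ = 4−3 = 1  ← one
n=6: ⌊446/89⌋−⌊391/89⌋ = 5−4 = 1  ← one
n=7: ⌊501/89⌋−⌊446/89⌋ = 5−5 = 0
n=8: ⌊556/89⌋−⌊501/89⌋ = 6−5 = 1  ← one
n=9: ⌊611/89⌋−⌊556/89⌋ = 6−6 = 0
n=10: ⌊666/89⌋−⌊611/89⌋ = 7−6 = 1  ← one
positions of the first 7 ones: 0 2 3 5 6 8 10

0 2 3 5 6 8 10


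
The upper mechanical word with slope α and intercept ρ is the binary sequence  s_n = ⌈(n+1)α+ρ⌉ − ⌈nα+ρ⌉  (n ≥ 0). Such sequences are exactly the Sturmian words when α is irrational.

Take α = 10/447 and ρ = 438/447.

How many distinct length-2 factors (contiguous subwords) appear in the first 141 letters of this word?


t_n = ⌈(n·10+438)/447⌉ for n = 0 … 141:
  n=0…9: ⌈438/447⌉=1 ⌈448/447⌉=2 ⌈458/447⌉=2 ⌈468/447⌉=2 ⌈478/447⌉=2 ⌈488/447⌉=2 ⌈498/447⌉=2 ⌈508/447⌉=2 ⌈518/447⌉=2 ⌈528/447⌉=2
  n=10…19: ⌈538/447⌉=2 ⌈548/447⌉=2 ⌈558/447⌉=2 ⌈568/447⌉=2 ⌈578/447⌉=2 ⌈588/447⌉=2 ⌈598/447⌉=2 ⌈608/447⌉=2 ⌈618/447⌉=2 ⌈628/447⌉=2
  n=20…29: ⌈638/447⌉=2 ⌈648/447⌉=2 ⌈658/447⌉=2 ⌈668/447⌉=2 ⌈678/447⌉=2 ⌈688/447⌉=2 ⌈698/447⌉=2 ⌈708/447⌉=2 ⌈718/447⌉=2 ⌈728/447⌉=2
  n=30…39: ⌈738/447⌉=2 ⌈748/447⌉=2 ⌈758/447⌉=2 ⌈768/447⌉=2 ⌈778/447⌉=2 ⌈788/447⌉=2 ⌈798/447⌉=2 ⌈808/447⌉=2 ⌈818/447⌉=2 ⌈828/447⌉=2
  n=40…49: ⌈838/447⌉=2 ⌈848/447⌉=2 ⌈858/447⌉=2 ⌈868/447⌉=2 ⌈878/447⌉=2 ⌈888/447⌉=2 ⌈898/447⌉=3 ⌈908/447⌉=3 ⌈918/447⌉=3 ⌈928/447⌉=3
  n=50…59: ⌈938/447⌉=3 ⌈948/447⌉=3 ⌈958/447⌉=3 ⌈968/447⌉=3 ⌈978/447⌉=3 ⌈988/447⌉=3 ⌈998/447⌉=3 ⌈1008/447⌉=3 ⌈1018/447⌉=3 ⌈1028/447⌉=3
  n=60…69: ⌈1038/447⌉=3 ⌈1048/447⌉=3 ⌈1058/447⌉=3 ⌈1068/447⌉=3 ⌈1078/447⌉=3 ⌈1088/447⌉=3 ⌈1098/447⌉=3 ⌈1108/447⌉=3 ⌈1118/447⌉=3 ⌈1128/447⌉=3
  n=70…79: ⌈1138/447⌉=3 ⌈1148/447⌉=3 ⌈1158/447⌉=3 ⌈1168/447⌉=3 ⌈1178/447⌉=3 ⌈1188/447⌉=3 ⌈1198/447⌉=3 ⌈1208/447⌉=3 ⌈1218/447⌉=3 ⌈1228/447⌉=3
  n=80…89: ⌈1238/447⌉=3 ⌈1248/447⌉=3 ⌈1258/447⌉=3 ⌈1268/447⌉=3 ⌈1278/447⌉=3 ⌈1288/447⌉=3 ⌈1298/447⌉=3 ⌈1308/447⌉=3 ⌈1318/447⌉=3 ⌈1328/447⌉=3
  n=90…99: ⌈1338/447⌉=3 ⌈1348/447⌉=4 ⌈1358/447⌉=4 ⌈1368/447⌉=4 ⌈1378/447⌉=4 ⌈1388/447⌉=4 ⌈1398/447⌉=4 ⌈1408/447⌉=4 ⌈1418/447⌉=4 ⌈1428/447⌉=4
  n=100…109: ⌈1438/447⌉=4 ⌈1448/447⌉=4 ⌈1458/447⌉=4 ⌈1468/447⌉=4 ⌈1478/447⌉=4 ⌈1488/447⌉=4 ⌈1498/447⌉=4 ⌈1508/447⌉=4 ⌈1518/447⌉=4 ⌈1528/447⌉=4
  n=110…119: ⌈1538/447⌉=4 ⌈1548/447⌉=4 ⌈1558/447⌉=4 ⌈1568/447⌉=4 ⌈1578/447⌉=4 ⌈1588/447⌉=4 ⌈1598/447⌉=4 ⌈1608/447⌉=4 ⌈1618/447⌉=4 ⌈1628/447⌉=4
  n=120…129: ⌈1638/447⌉=4 ⌈1648/447⌉=4 ⌈1658/447⌉=4 ⌈1668/447⌉=4 ⌈1678/447⌉=4 ⌈1688/447⌉=4 ⌈1698/447⌉=4 ⌈1708/447⌉=4 ⌈1718/447⌉=4 ⌈1728/447⌉=4
  n=130…139: ⌈1738/447⌉=4 ⌈1748/447⌉=4 ⌈1758/447⌉=4 ⌈1768/447⌉=4 ⌈1778/447⌉=4 ⌈1788/447⌉=4 ⌈1798/447⌉=5 ⌈1808/447⌉=5 ⌈1818/447⌉=5 ⌈1828/447⌉=5
  n=140…141: ⌈1838/447⌉=5 ⌈1848/447⌉=5
s_n = t_(n+1) − t_n for n = 0 … 140 gives
prefix = 100000000000000000000000000000000000000000000100000000000000000000000000000000000000000000100000000000000000000000000000000000000000000100000
slide a length-2 window over [0..1] … [139..140] (140 windows); first occurrence of each distinct factor:
  [  0..  1] 10
  [  1..  2] 00
  [ 44.. 45] 01
  (the other 137 windows repeat one of these)
distinct factors: {00, 01, 10}
count = 3  (Sturmian bound for length 2 is 3)

3


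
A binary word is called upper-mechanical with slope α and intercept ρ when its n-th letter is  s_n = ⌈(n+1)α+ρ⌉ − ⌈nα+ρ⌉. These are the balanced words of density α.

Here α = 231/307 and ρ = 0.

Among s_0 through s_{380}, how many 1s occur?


287

#1s = Σ_{n=0}^{380} s_n = Σ_{n=0}^{380} (⌈(n+1)α+ρ⌉ − ⌈nα+ρ⌉)
the sum telescopes: every ⌈nα+ρ⌉ with 0 < n < 381 appears once with + and once with −, leaving ⌈381α+ρ⌉ − ⌈0·α+ρ⌉
381α + ρ = (381·231) / 307 = 88011/307
ρ = 0/307
⌈88011/307⌉ = 287,  ⌈0/307⌉ = 0
#1s = 287 − 0 = 287


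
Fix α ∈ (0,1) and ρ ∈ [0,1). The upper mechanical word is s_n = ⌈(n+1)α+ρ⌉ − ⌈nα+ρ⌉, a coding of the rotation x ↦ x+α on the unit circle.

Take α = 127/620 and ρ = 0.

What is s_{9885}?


1

(n+1)α + ρ = (9886·127) / 620 = 1255522/620
nα + ρ     = (9885·127) / 620 = 1255395/620
⌈1255522/620⌉ = 2026,  ⌈1255395/620⌉ = 2025
s_{9885} = 2026 − 2025 = 1


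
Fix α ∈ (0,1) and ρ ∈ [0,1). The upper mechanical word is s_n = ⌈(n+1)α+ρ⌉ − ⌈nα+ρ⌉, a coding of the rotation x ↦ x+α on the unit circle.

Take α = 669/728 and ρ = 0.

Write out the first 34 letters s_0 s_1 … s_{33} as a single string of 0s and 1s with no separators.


n=0: ⌈(1·669)/728⌉ − ⌈(0·669)/728⌉ = ⌈669/728⌉ − ⌈0/728⌉ = 1 − 0 = 1
n=1: ⌈(2·669)/728⌉ − ⌈(1·669)/728⌉ = ⌈1338/728⌉ − ⌈669/728⌉ = 2 − 1 = 1
n=2: ⌈(3·669)/728⌉ − ⌈(2·669)/728⌉ = ⌈2007/728⌉ − ⌈1338/728⌉ = 3 − 2 = 1
n=3: ⌈(4·669)/728⌉ − ⌈(3·669)/728⌉ = ⌈2676/728⌉ − ⌈2007/728⌉ = 4 − 3 = 1
n=4: ⌈(5·669)/728⌉ − ⌈(4·669)/728⌉ = ⌈3345/728⌉ − ⌈2676/728⌉ = 5 − 4 = 1
n=5: ⌈(6·669)/728⌉ − ⌈(5·669)/728⌉ = ⌈4014/728⌉ − ⌈3345/728⌉ = 6 − 5 = 1
n=6: ⌈(7·669)/728⌉ − ⌈(6·669)/728⌉ = ⌈4683/728⌉ − ⌈4014/728⌉ = 7 − 6 = 1
n=7: ⌈(8·669)/728⌉ − ⌈(7·669)/728⌉ = ⌈5352/728⌉ − ⌈4683/728⌉ = 8 − 7 = 1
n=8: ⌈(9·669)/728⌉ − ⌈(8·669)/728⌉ = ⌈6021/728⌉ − ⌈5352/728⌉ = 9 − 8 = 1
n=9: ⌈(10·669)/728⌉ − ⌈(9·669)/728⌉ = ⌈6690/728⌉ − ⌈6021/728⌉ = 10 − 9 = 1
n=10: ⌈(11·669)/728⌉ − ⌈(10·669)/728⌉ = ⌈7359/728⌉ − ⌈6690/728⌉ = 11 − 10 = 1
n=11: ⌈(12·669)/728⌉ − ⌈(11·669)/728⌉ = ⌈8028/728⌉ − ⌈7359/728⌉ = 12 − 11 = 1
n=12: ⌈(13·669)/728⌉ − ⌈(12·669)/728⌉ = ⌈8697/728⌉ − ⌈8028/728⌉ = 12 − 12 = 0
n=13: ⌈(14·669)/728⌉ − ⌈(13·669)/728⌉ = ⌈9366/728⌉ − ⌈8697/728⌉ = 13 − 12 = 1
n=14: ⌈(15·669)/728⌉ − ⌈(14·669)/728⌉ = ⌈10035/728⌉ − ⌈9366/728⌉ = 14 − 13 = 1
n=15: ⌈(16·669)/728⌉ − ⌈(15·669)/728⌉ = ⌈10704/728⌉ − ⌈10035/728⌉ = 15 − 14 = 1
n=16: ⌈(17·669)/728⌉ − ⌈(16·669)/728⌉ = ⌈11373/728⌉ − ⌈10704/728⌉ = 16 − 15 = 1
n=17: ⌈(18·669)/728⌉ − ⌈(17·669)/728⌉ = ⌈12042/728⌉ − ⌈11373/728⌉ = 17 − 16 = 1
n=18: ⌈(19·669)/728⌉ − ⌈(18·669)/728⌉ = ⌈12711/728⌉ − ⌈12042/728⌉ = 18 − 17 = 1
n=19: ⌈(20·669)/728⌉ − ⌈(19·669)/728⌉ = ⌈13380/728⌉ − ⌈12711/728⌉ = 19 − 18 = 1
n=20: ⌈(21·669)/728⌉ − ⌈(20·669)/728⌉ = ⌈14049/728⌉ − ⌈13380/728⌉ = 20 − 19 = 1
n=21: ⌈(22·669)/728⌉ − ⌈(21·669)/728⌉ = ⌈14718/728⌉ − ⌈14049/728⌉ = 21 − 20 = 1
n=22: ⌈(23·669)/728⌉ − ⌈(22·669)/728⌉ = ⌈15387/728⌉ − ⌈14718/728⌉ = 22 − 21 = 1
n=23: ⌈(24·669)/728⌉ − ⌈(23·669)/728⌉ = ⌈16056/728⌉ − ⌈15387/728⌉ = 23 − 22 = 1
n=24: ⌈(25·669)/728⌉ − ⌈(24·669)/728⌉ = ⌈16725/728⌉ − ⌈16056/728⌉ = 23 − 23 = 0
n=25: ⌈(26·669)/728⌉ − ⌈(25·669)/728⌉ = ⌈17394/728⌉ − ⌈16725/728⌉ = 24 − 23 = 1
n=26: ⌈(27·669)/728⌉ − ⌈(26·669)/728⌉ = ⌈18063/728⌉ − ⌈17394/728⌉ = 25 − 24 = 1
n=27: ⌈(28·669)/728⌉ − ⌈(27·669)/728⌉ = ⌈18732/728⌉ − ⌈18063/728⌉ = 26 − 25 = 1
n=28: ⌈(29·669)/728⌉ − ⌈(28·669)/728⌉ = ⌈19401/728⌉ − ⌈18732/728⌉ = 27 − 26 = 1
n=29: ⌈(30·669)/728⌉ − ⌈(29·669)/728⌉ = ⌈20070/728⌉ − ⌈19401/728⌉ = 28 − 27 = 1
n=30: ⌈(31·669)/728⌉ − ⌈(30·669)/728⌉ = ⌈20739/728⌉ − ⌈20070/728⌉ = 29 − 28 = 1
n=31: ⌈(32·669)/728⌉ − ⌈(31·669)/728⌉ = ⌈21408/728⌉ − ⌈20739/728⌉ = 30 − 29 = 1
n=32: ⌈(33·669)/728⌉ − ⌈(32·669)/728⌉ = ⌈22077/728⌉ − ⌈21408/728⌉ = 31 − 30 = 1
n=33: ⌈(34·669)/728⌉ − ⌈(33·669)/728⌉ = ⌈22746/728⌉ − ⌈22077/728⌉ = 32 − 31 = 1

1111111111110111111111110111111111


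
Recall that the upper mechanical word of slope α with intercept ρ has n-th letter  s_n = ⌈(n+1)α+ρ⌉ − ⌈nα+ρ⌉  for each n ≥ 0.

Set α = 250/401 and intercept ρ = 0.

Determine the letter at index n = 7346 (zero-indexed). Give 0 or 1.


1

(n+1)α + ρ = (7347·250) / 401 = 1836750/401
nα + ρ     = (7346·250) / 401 = 1836500/401
⌈1836750/401⌉ = 4581,  ⌈1836500/401⌉ = 4580
s_{7346} = 4581 − 4580 = 1


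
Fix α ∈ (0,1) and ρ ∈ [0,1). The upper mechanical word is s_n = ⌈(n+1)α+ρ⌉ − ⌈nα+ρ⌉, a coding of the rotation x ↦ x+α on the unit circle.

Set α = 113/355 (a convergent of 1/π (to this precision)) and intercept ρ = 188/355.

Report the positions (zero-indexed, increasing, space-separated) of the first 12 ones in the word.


1 4 7 10 14 17 20 23 26 29 32 36

n=0: ⌈301/355⌉−⌈188/355⌉ = 1−1 = 0
n=1: ⌈414/355⌉−⌈301/355⌉ = 2−1 = 1  ← one
n=2: ⌈527/355⌉−⌈414/355⌉ = 2−2 = 0
n=3: ⌈640/355⌉−⌈527/355⌉ = 2−2 = 0
n=4: ⌈753/355⌉−⌈640/355⌉ = 3−2 = 1  ← one
n=5: ⌈866/355⌉−⌈753/355⌉ = 3−3 = 0
n=6: ⌈979/355⌉−⌈866/355⌉ = 3−3 = 0
n=7: ⌈1092/355⌉−⌈979/355⌉ = 4−3 = 1  ← one
n=8: ⌈1205/355⌉−⌈1092/355⌉ = 4−4 = 0
n=9: ⌈1318/355⌉−⌈1205/355⌉ = 4−4 = 0
n=10: ⌈1431/355⌉−⌈1318/355⌉ = 5−4 = 1  ← one
n=11: ⌈1544/355⌉−⌈1431/355⌉ = 5−5 = 0
n=12: ⌈1657/355⌉−⌈1544/355⌉ = 5−5 = 0
n=13: ⌈1770/355⌉−⌈1657/355⌉ = 5−5 = 0
n=14: ⌈1883/355⌉−⌈1770/355⌉ = 6−5 = 1  ← one
n=15: ⌈1996/355⌉−⌈1883/355⌉ = 6−6 = 0
n=16: ⌈2109/355⌉−⌈1996/355⌉ = 6−6 = 0
n=17: ⌈2222/355⌉−⌈2109/355⌉ = 7−6 = 1  ← one
n=18: ⌈2335/355⌉−⌈2222/355⌉ = 7−7 = 0
n=19: ⌈2448/355⌉−⌈2335/355⌉ = 7−7 = 0
n=20: ⌈2561/355⌉−⌈2448/355⌉ = 8−7 = 1  ← one
n=21: ⌈2674/355⌉−⌈2561/355⌉ = 8−8 = 0
n=22: ⌈2787/355⌉−⌈2674/355⌉ = 8−8 = 0
n=23: ⌈2900/355⌉−⌈2787/355⌉ = 9−8 = 1  ← one
n=24: ⌈3013/355⌉−⌈2900/355⌉ = 9−9 = 0
n=25: ⌈3126/355⌉−⌈3013/355⌉ = 9−9 = 0
n=26: ⌈3239/355⌉−⌈3126/355⌉ = 10−9 = 1  ← one
n=27: ⌈3352/355⌉−⌈3239/355⌉ = 10−10 = 0
n=28: ⌈3465/355⌉−⌈3352/355⌉ = 10−10 = 0
n=29: ⌈3578/355⌉−⌈3465/355⌉ = 11−10 = 1  ← one
n=30: ⌈3691/355⌉−⌈3578/355⌉ = 11−11 = 0
n=31: ⌈3804/355⌉−⌈3691/355⌉ = 11−11 = 0
n=32: ⌈3917/355⌉−⌈3804/355⌉ = 12−11 = 1  ← one
n=33: ⌈4030/355⌉−⌈3917/355⌉ = 12−12 = 0
n=34: ⌈4143/355⌉−⌈4030/355⌉ = 12−12 = 0
n=35: ⌈4256/355⌉−⌈4143/355⌉ = 12−12 = 0
n=36: ⌈4369/355⌉−⌈4256/355⌉ = 13−12 = 1  ← one
positions of the first 12 ones: 1 4 7 10 14 17 20 23 26 29 32 36


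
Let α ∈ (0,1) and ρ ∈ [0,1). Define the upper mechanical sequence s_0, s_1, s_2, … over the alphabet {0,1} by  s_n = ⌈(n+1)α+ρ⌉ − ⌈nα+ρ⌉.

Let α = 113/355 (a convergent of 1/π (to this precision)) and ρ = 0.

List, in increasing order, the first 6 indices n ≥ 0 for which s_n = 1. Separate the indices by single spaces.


0 3 6 9 12 15

n=0: ⌈113/355⌉−⌈0/355⌉ = 1−0 = 1  ← one
n=1: ⌈226/355⌉−⌈113/355⌉ = 1−1 = 0
n=2: ⌈339/355⌉−⌈226/355⌉ = 1−1 = 0
n=3: ⌈452/355⌉−⌈339/355⌉ = 2−1 = 1  ← one
n=4: ⌈565/355⌉−⌈452/355⌉ = 2−2 = 0
n=5: ⌈678/355⌉−⌈565/355⌉ = 2−2 = 0
n=6: ⌈791/355⌉−⌈678/355⌉ = 3−2 = 1  ← one
n=7: ⌈904/355⌉−⌈791/355⌉ = 3−3 = 0
n=8: ⌈1017/355⌉−⌈904/355⌉ = 3−3 = 0
n=9: ⌈1130/355⌉−⌈1017/355⌉ = 4−3 = 1  ← one
n=10: ⌈1243/355⌉−⌈1130/355⌉ = 4−4 = 0
n=11: ⌈1356/355⌉−⌈1243/355⌉ = 4−4 = 0
n=12: ⌈1469/355⌉−⌈1356/355⌉ = 5−4 = 1  ← one
n=13: ⌈1582/355⌉−⌈1469/355⌉ = 5−5 = 0
n=14: ⌈1695/355⌉−⌈1582/355⌉ = 5−5 = 0
n=15: ⌈1808/355⌉−⌈1695/355⌉ = 6−5 = 1  ← one
positions of the first 6 ones: 0 3 6 9 12 15


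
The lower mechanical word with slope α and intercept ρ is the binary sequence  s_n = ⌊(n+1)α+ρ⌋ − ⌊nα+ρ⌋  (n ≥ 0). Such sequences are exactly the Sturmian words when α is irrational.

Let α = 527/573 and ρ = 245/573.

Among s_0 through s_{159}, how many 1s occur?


147

#1s = Σ_{n=0}^{159} s_n = Σ_{n=0}^{159} (⌊(n+1)α+ρ⌋ − ⌊nα+ρ⌋)
the sum telescopes: every ⌊nα+ρ⌋ with 0 < n < 160 appears once with + and once with −, leaving ⌊160α+ρ⌋ − ⌊0·α+ρ⌋
160α + ρ = (160·527 + 245) / 573 = 84565/573
ρ = 245/573
⌊84565/573⌋ = 147,  ⌊245/573⌋ = 0
#1s = 147 − 0 = 147


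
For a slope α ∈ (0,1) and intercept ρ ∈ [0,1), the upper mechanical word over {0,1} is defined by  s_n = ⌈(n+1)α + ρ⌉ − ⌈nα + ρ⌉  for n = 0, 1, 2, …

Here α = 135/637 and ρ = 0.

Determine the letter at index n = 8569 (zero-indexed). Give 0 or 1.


0

(n+1)α + ρ = (8570·135) / 637 = 1156950/637
nα + ρ     = (8569·135) / 637 = 1156815/637
⌈1156950/637⌉ = 1817,  ⌈1156815/637⌉ = 1817
s_{8569} = 1817 − 1817 = 0


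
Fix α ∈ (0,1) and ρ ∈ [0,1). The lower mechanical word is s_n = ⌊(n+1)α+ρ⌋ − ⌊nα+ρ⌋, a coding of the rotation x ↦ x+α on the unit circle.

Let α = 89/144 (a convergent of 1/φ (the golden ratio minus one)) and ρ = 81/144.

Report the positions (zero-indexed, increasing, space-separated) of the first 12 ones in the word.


n=0: ⌊170/144⌋−⌊81/144⌋ = 1−0 = 1  ← one
n=1: ⌊259/144⌋−⌊170/144⌋ = 1−1 = 0
n=2: ⌊348/144⌋−⌊259/144⌋ = 2−1 = 1  ← one
n=3: ⌊437/144⌋−⌊348/144⌋ = 3−2 = 1  ← one
n=4: ⌊526/144⌋−⌊437/144⌋ = 3−3 = 0
n=5: ⌊615/144⌋−⌊526/144⌋ = 4−3 = 1  ← one
n=6: ⌊704/144⌋−⌊615/144⌋ = 4−4 = 0
n=7: ⌊793/144⌋−⌊704/144⌋ = 5−4 = 1  ← one
n=8: ⌊882/144⌋−⌊793/144⌋ = 6−5 = 1  ← one
n=9: ⌊971/144⌋−⌊882/144⌋ = 6−6 = 0
n=10: ⌊1060/144⌋−⌊971/144⌋ = 7−6 = 1  ← one
n=11: ⌊1149/144⌋−⌊1060/144⌋ = 7−7 = 0
n=12: ⌊1238/144⌋−⌊1149/144⌋ = 8−7 = 1  ← one
n=13: ⌊1327/144⌋−⌊1238/144⌋ = 9−8 = 1  ← one
n=14: ⌊1416/144⌋−⌊1327/144⌋ = 9−9 = 0
n=15: ⌊1505/144⌋−⌊1416/144⌋ = 10−9 = 1  ← one
n=16: ⌊1594/144⌋−⌊1505/144⌋ = 11−10 = 1  ← one
n=17: ⌊1683/144⌋−⌊1594/144⌋ = 11−11 = 0
n=18: ⌊1772/144⌋−⌊1683/144⌋ = 12−11 = 1  ← one
positions of the first 12 ones: 0 2 3 5 7 8 10 12 13 15 16 18

0 2 3 5 7 8 10 12 13 15 16 18


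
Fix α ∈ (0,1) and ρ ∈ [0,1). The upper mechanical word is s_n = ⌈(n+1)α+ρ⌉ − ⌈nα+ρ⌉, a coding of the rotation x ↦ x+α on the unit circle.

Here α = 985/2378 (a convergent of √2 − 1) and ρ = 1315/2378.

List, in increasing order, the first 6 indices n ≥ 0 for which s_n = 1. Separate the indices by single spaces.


n=0: ⌈2300/2378⌉−⌈1315/2378⌉ = 1−1 = 0
n=1: ⌈3285/2378⌉−⌈2300/2378⌉ = 2−1 = 1  ← one
n=2: ⌈4270/2378⌉−⌈3285/2378⌉ = 2−2 = 0
n=3: ⌈5255/2378⌉−⌈4270/2378⌉ = 3−2 = 1  ← one
n=4: ⌈6240/2378⌉−⌈5255/2378⌉ = 3−3 = 0
n=5: ⌈7225/2378⌉−⌈6240/2378⌉ = 4−3 = 1  ← one
n=6: ⌈8210/2378⌉−⌈7225/2378⌉ = 4−4 = 0
n=7: ⌈9195/2378⌉−⌈8210/2378⌉ = 4−4 = 0
n=8: ⌈10180/2378⌉−⌈9195/2378⌉ = 5−4 = 1  ← one
n=9: ⌈11165/2378⌉−⌈10180/2378⌉ = 5−5 = 0
n=10: ⌈12150/2378⌉−⌈11165/2378⌉ = 6−5 = 1  ← one
n=11: ⌈13135/2378⌉−⌈12150/2378⌉ = 6−6 = 0
n=12: ⌈14120/2378⌉−⌈13135/2378⌉ = 6−6 = 0
n=13: ⌈15105/2378⌉−⌈14120/2378⌉ = 7−6 = 1  ← one
positions of the first 6 ones: 1 3 5 8 10 13

1 3 5 8 10 13


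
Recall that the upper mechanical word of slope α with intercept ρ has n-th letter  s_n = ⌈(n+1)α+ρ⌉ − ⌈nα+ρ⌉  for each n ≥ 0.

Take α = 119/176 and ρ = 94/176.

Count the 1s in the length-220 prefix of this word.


149

#1s = Σ_{n=0}^{219} s_n = Σ_{n=0}^{219} (⌈(n+1)α+ρ⌉ − ⌈nα+ρ⌉)
the sum telescopes: every ⌈nα+ρ⌉ with 0 < n < 220 appears once with + and once with −, leaving ⌈220α+ρ⌉ − ⌈0·α+ρ⌉
220α + ρ = (220·119 + 94) / 176 = 26274/176
ρ = 94/176
⌈26274/176⌉ = 150,  ⌈94/176⌉ = 1
#1s = 150 − 1 = 149


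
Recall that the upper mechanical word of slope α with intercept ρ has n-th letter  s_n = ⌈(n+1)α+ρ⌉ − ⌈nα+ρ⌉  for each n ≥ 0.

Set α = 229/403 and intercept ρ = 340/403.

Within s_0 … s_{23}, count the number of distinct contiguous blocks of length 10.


t_n = ⌈(n·229+340)/403⌉ for n = 0 … 24:
  n=0…9: ⌈340/403⌉=1 ⌈569/403⌉=2 ⌈798/403⌉=2 ⌈1027/403⌉=3 ⌈1256/403⌉=4 ⌈1485/403⌉=4 ⌈1714/403⌉=5 ⌈1943/403⌉=5 ⌈2172/403⌉=6 ⌈2401/403⌉=6
  n=10…19: ⌈2630/403⌉=7 ⌈2859/403⌉=8 ⌈3088/403⌉=8 ⌈3317/403⌉=9 ⌈3546/403⌉=9 ⌈3775/403⌉=10 ⌈4004/403⌉=10 ⌈4233/403⌉=11 ⌈4462/403⌉=12 ⌈4691/403⌉=12
  n=20…24: ⌈4920/403⌉=13 ⌈5149/403⌉=13 ⌈5378/403⌉=14 ⌈5607/403⌉=14 ⌈5836/403⌉=15
s_n = t_(n+1) − t_n for n = 0 … 23 gives
prefix = 101101010110101011010101
slide a length-10 window over [0..9] … [14..23] (15 windows); first occurrence of each distinct factor:
  [  0..  9] 1011010101
  [  1.. 10] 0110101011
  [  2.. 11] 1101010110
  [  3.. 12] 1010101101
  [  4.. 13] 0101011010
  [  5.. 14] 1010110101
  [  6.. 15] 0101101010
  (the other 8 windows repeat one of these)
distinct factors: {0101011010, 0101101010, 0110101011, 1010101101, 1010110101, 1011010101, 1101010110}
count = 7  (Sturmian bound for length 10 is 11)

7


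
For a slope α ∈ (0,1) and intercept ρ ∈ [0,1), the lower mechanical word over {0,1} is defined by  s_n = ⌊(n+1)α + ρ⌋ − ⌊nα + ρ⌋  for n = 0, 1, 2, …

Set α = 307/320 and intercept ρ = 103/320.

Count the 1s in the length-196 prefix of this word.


#1s = Σ_{n=0}^{195} s_n = Σ_{n=0}^{195} (⌊(n+1)α+ρ⌋ − ⌊nα+ρ⌋)
the sum telescopes: every ⌊nα+ρ⌋ with 0 < n < 196 appears once with + and once with −, leaving ⌊196α+ρ⌋ − ⌊0·α+ρ⌋
196α + ρ = (196·307 + 103) / 320 = 60275/320
ρ = 103/320
⌊60275/320⌋ = 188,  ⌊103/320⌋ = 0
#1s = 188 − 0 = 188

188


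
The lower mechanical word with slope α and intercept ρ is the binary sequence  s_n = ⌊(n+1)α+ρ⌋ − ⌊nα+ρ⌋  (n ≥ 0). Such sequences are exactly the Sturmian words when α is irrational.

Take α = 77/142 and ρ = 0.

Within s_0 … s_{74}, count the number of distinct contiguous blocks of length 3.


4

t_n = ⌊(n·77)/142⌋ for n = 0 … 75:
  n=0…9: ⌊0/142⌋=0 ⌊77/142⌋=0 ⌊154/142⌋=1 ⌊231/142⌋=1 ⌊308/142⌋=2 ⌊385/142⌋=2 ⌊462/142⌋=3 ⌊539/142⌋=3 ⌊616/142⌋=4 ⌊693/142⌋=4
  n=10…19: ⌊770/142⌋=5 ⌊847/142⌋=5 ⌊924/142⌋=6 ⌊1001/142⌋=7 ⌊1078/142⌋=7 ⌊1155/142⌋=8 ⌊1232/142⌋=8 ⌊1309/142⌋=9 ⌊1386/142⌋=9 ⌊1463/142⌋=10
  n=20…29: ⌊1540/142⌋=10 ⌊1617/142⌋=11 ⌊1694/142⌋=11 ⌊1771/142⌋=12 ⌊1848/142⌋=13 ⌊1925/142⌋=13 ⌊2002/142⌋=14 ⌊2079/142⌋=14 ⌊2156/142⌋=15 ⌊2233/142⌋=15
  n=30…39: ⌊2310/142⌋=16 ⌊2387/142⌋=16 ⌊2464/142⌋=17 ⌊2541/142⌋=17 ⌊2618/142⌋=18 ⌊2695/142⌋=18 ⌊2772/142⌋=19 ⌊2849/142⌋=20 ⌊2926/142⌋=20 ⌊3003/142⌋=21
  n=40…49: ⌊3080/142⌋=21 ⌊3157/142⌋=22 ⌊3234/142⌋=22 ⌊3311/142⌋=23 ⌊3388/142⌋=23 ⌊3465/142⌋=24 ⌊3542/142⌋=24 ⌊3619/142⌋=25 ⌊3696/142⌋=26 ⌊3773/142⌋=26
  n=50…59: ⌊3850/142⌋=27 ⌊3927/142⌋=27 ⌊4004/142⌋=28 ⌊4081/142⌋=28 ⌊4158/142⌋=29 ⌊4235/142⌋=29 ⌊4312/142⌋=30 ⌊4389/142⌋=30 ⌊4466/142⌋=31 ⌊4543/142⌋=31
  n=60…69: ⌊4620/142⌋=32 ⌊4697/142⌋=33 ⌊4774/142⌋=33 ⌊4851/142⌋=34 ⌊4928/142⌋=34 ⌊5005/142⌋=35 ⌊5082/142⌋=35 ⌊5159/142⌋=36 ⌊5236/142⌋=36 ⌊5313/142⌋=37
  n=70…75: ⌊5390/142⌋=37 ⌊5467/142⌋=38 ⌊5544/142⌋=39 ⌊5621/142⌋=39 ⌊5698/142⌋=40 ⌊5775/142⌋=40
s_n = t_(n+1) − t_n for n = 0 … 74 gives
prefix = 010101010101101010101011010101010101101010101011010101010101101010101011010
slide a length-3 window over [0..2] … [72..74] (73 windows); first occurrence of each distinct factor:
  [  0..  2] 010
  [  1..  3] 101
  [ 10.. 12] 011
  [ 11.. 13] 110
  (the other 69 windows repeat one of these)
distinct factors: {010, 011, 101, 110}
count = 4  (Sturmian bound for length 3 is 4)


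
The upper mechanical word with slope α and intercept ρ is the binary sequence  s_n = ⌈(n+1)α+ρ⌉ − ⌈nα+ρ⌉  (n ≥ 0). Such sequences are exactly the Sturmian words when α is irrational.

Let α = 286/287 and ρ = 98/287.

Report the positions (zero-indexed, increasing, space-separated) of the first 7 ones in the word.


0 1 2 3 4 5 6

n=0: ⌈384/287⌉−⌈98/287⌉ = 2−1 = 1  ← one
n=1: ⌈670/287⌉−⌈384/287⌉ = 3−2 = 1  ← one
n=2: ⌈956/287⌉−⌈670/287⌉ = 4−3 = 1  ← one
n=3: ⌈1242/287⌉−⌈956/287⌉ = 5−4 = 1  ← one
n=4: ⌈1528/287⌉−⌈1242/287⌉ = 6−5 = 1  ← one
n=5: ⌈1814/287⌉−⌈1528/287⌉ = 7−6 = 1  ← one
n=6: ⌈2100/287⌉−⌈1814/287⌉ = 8−7 = 1  ← one
positions of the first 7 ones: 0 1 2 3 4 5 6
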